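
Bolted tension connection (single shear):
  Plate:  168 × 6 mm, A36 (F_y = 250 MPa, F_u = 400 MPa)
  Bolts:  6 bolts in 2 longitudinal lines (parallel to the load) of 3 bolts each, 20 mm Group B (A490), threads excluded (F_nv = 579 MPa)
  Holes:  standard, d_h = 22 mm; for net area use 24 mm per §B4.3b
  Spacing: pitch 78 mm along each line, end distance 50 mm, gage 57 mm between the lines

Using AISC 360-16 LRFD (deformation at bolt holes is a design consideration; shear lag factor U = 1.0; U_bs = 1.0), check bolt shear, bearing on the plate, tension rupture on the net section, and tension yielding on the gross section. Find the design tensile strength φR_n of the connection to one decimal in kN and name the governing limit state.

216.0 kN (net-section rupture governs)

Bolt shear: A_b = π(20)²/4 = 314.16 mm². φR_n = 0.75 × 579 × 314.16 × 6 × 1 = 818.5 kN.
Bearing (6 mm plate, F_u = 400 MPa): end bolts L_c = 50 − 22/2 = 39, R_n = min(1.2×39×6×400, 2.4×20×6×400) = 112.32 kN/bolt; interior L_c = 78 − 22 = 56, R_n = 115.2 kN/bolt. φR_n = 0.75 × (2×112.32 + 4×115.2) = 514.1 kN.
Tension rupture (net): A_n = (168 − 2×24)×6 = 720 mm² (U = 1.0, A_e = A_n). φR_n = 0.75 × 400 × 720 = 216.0 kN.
Tension yield (gross): A_g = 168×6 = 1008 mm². φR_n = 0.90 × 250 × 1008 = 226.8 kN.
Governing: min(818.5, 514.1, 216.0, 226.8) = 216.0 kN → net-section rupture.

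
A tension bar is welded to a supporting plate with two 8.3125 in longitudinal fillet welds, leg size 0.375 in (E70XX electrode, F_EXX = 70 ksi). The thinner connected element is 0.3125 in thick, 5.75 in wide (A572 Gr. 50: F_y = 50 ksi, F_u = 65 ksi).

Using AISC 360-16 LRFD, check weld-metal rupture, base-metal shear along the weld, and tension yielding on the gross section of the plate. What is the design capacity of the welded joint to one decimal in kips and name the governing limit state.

Weld metal: throat = 0.707×0.375 = 0.26513 in, L = 2×8.3125 = 16.625 in. φR_n = 0.75 × 0.6 × 70 × 0.26513 × 16.625 = 138.8 kips.
Base metal shear (0.3125 in plate): yield φR_n = 1.0×0.6×50×0.3125×16.625 = 155.9 kips; rupture φR_n = 0.75×0.6×65×0.3125×16.625 = 152.0 kips; take 152.0 kips (rupture).
Tension yield (gross): A_g = 5.75×0.3125 = 1.7969 in². φR_n = 0.90 × 50 × 1.7969 = 80.9 kips.
Governing: min(138.8, 152.0, 80.9) = 80.9 kips → gross-section yield.

80.9 kips (gross-section yield governs)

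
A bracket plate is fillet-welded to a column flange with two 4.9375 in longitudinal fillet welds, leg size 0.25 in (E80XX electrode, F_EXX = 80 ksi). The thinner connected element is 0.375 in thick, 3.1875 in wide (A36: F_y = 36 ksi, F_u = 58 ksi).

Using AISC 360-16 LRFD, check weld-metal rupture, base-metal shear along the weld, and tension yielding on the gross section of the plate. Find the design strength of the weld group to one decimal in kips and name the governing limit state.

38.7 kips (gross-section yield governs)

Weld metal: throat = 0.707×0.25 = 0.17675 in, L = 2×4.9375 = 9.875 in. φR_n = 0.75 × 0.6 × 80 × 0.17675 × 9.875 = 62.8 kips.
Base metal shear (0.375 in plate): yield φR_n = 1.0×0.6×36×0.375×9.875 = 80.0 kips; rupture φR_n = 0.75×0.6×58×0.375×9.875 = 96.7 kips; take 80.0 kips (yield).
Tension yield (gross): A_g = 3.1875×0.375 = 1.1953 in². φR_n = 0.90 × 36 × 1.1953 = 38.7 kips.
Governing: min(62.8, 80.0, 38.7) = 38.7 kips → gross-section yield.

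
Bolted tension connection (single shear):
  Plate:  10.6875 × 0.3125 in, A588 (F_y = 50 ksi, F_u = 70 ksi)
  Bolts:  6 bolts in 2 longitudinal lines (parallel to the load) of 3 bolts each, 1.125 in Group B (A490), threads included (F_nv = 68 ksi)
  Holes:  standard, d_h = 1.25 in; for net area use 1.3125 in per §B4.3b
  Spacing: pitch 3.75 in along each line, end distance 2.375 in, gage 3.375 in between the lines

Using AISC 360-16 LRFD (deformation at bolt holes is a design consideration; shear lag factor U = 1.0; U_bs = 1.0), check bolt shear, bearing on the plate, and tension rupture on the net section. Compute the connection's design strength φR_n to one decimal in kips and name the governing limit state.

Bolt shear: A_b = π(1.125)²/4 = 0.99402 in². φR_n = 0.75 × 68 × 0.99402 × 6 × 1 = 304.2 kips.
Bearing (0.3125 in plate, F_u = 70 ksi): end bolts L_c = 2.375 − 1.25/2 = 1.75, R_n = min(1.2×1.75×0.3125×70, 2.4×1.125×0.3125×70) = 45.938 kips/bolt; interior L_c = 3.75 − 1.25 = 2.5, R_n = 59.063 kips/bolt. φR_n = 0.75 × (2×45.938 + 4×59.063) = 246.1 kips.
Tension rupture (net): A_n = (10.6875 − 2×1.3125)×0.3125 = 2.5195 in² (U = 1.0, A_e = A_n). φR_n = 0.75 × 70 × 2.5195 = 132.3 kips.
Governing: min(304.2, 246.1, 132.3) = 132.3 kips → net-section rupture.

132.3 kips (net-section rupture governs)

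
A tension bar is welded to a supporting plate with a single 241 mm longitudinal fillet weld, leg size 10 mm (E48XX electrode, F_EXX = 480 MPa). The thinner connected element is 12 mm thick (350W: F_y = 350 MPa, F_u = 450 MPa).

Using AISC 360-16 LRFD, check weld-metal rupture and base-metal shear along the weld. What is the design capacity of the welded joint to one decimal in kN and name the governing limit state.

Weld metal: throat = 0.707×10 = 7.07 mm, L = 241 mm. φR_n = 0.75 × 0.6 × 480 × 7.07 × 241 = 368.0 kN.
Base metal shear (12 mm plate): yield φR_n = 1.0×0.6×350×12×241 = 607.3 kN; rupture φR_n = 0.75×0.6×450×12×241 = 585.6 kN; take 585.6 kN (rupture).
Governing: min(368.0, 585.6) = 368.0 kN → weld metal.

368.0 kN (weld metal governs)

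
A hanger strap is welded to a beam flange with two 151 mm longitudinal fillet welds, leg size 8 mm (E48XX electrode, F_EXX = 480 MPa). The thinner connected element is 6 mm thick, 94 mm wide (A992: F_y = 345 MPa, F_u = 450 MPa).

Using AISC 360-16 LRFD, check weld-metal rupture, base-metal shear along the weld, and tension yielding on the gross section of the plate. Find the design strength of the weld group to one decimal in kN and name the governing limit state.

175.1 kN (gross-section yield governs)

Weld metal: throat = 0.707×8 = 5.656 mm, L = 2×151 = 302 mm. φR_n = 0.75 × 0.6 × 480 × 5.656 × 302 = 369.0 kN.
Base metal shear (6 mm plate): yield φR_n = 1.0×0.6×345×6×302 = 375.1 kN; rupture φR_n = 0.75×0.6×450×6×302 = 366.9 kN; take 366.9 kN (rupture).
Tension yield (gross): A_g = 94×6 = 564 mm². φR_n = 0.90 × 345 × 564 = 175.1 kN.
Governing: min(369.0, 366.9, 175.1) = 175.1 kN → gross-section yield.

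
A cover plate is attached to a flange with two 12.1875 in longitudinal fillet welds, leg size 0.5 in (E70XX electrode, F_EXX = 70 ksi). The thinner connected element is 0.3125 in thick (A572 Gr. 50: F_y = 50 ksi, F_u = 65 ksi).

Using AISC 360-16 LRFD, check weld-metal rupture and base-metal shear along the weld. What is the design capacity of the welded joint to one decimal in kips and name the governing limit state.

222.8 kips (base-metal shear governs)

Weld metal: throat = 0.707×0.5 = 0.3535 in, L = 2×12.1875 = 24.375 in. φR_n = 0.75 × 0.6 × 70 × 0.3535 × 24.375 = 271.4 kips.
Base metal shear (0.3125 in plate): yield φR_n = 1.0×0.6×50×0.3125×24.375 = 228.5 kips; rupture φR_n = 0.75×0.6×65×0.3125×24.375 = 222.8 kips; take 222.8 kips (rupture).
Governing: min(271.4, 222.8) = 222.8 kips → base-metal shear.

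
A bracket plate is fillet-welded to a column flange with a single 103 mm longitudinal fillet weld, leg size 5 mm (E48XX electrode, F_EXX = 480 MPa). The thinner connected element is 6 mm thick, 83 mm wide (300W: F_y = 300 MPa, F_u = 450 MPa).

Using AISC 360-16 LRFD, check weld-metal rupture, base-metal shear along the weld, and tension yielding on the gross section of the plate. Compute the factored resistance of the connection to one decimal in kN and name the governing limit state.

Weld metal: throat = 0.707×5 = 3.535 mm, L = 103 mm. φR_n = 0.75 × 0.6 × 480 × 3.535 × 103 = 78.6 kN.
Base metal shear (6 mm plate): yield φR_n = 1.0×0.6×300×6×103 = 111.2 kN; rupture φR_n = 0.75×0.6×450×6×103 = 125.1 kN; take 111.2 kN (yield).
Tension yield (gross): A_g = 83×6 = 498 mm². φR_n = 0.90 × 300 × 498 = 134.5 kN.
Governing: min(78.6, 111.2, 134.5) = 78.6 kN → weld metal.

78.6 kN (weld metal governs)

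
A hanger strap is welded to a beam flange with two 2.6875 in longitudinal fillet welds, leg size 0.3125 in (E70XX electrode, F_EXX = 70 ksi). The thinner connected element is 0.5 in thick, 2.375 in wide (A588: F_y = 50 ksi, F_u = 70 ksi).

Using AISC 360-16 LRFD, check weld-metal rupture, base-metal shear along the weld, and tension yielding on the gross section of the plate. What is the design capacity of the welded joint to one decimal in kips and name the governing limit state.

Weld metal: throat = 0.707×0.3125 = 0.22094 in, L = 2×2.6875 = 5.375 in. φR_n = 0.75 × 0.6 × 70 × 0.22094 × 5.375 = 37.4 kips.
Base metal shear (0.5 in plate): yield φR_n = 1.0×0.6×50×0.5×5.375 = 80.6 kips; rupture φR_n = 0.75×0.6×70×0.5×5.375 = 84.7 kips; take 80.6 kips (yield).
Tension yield (gross): A_g = 2.375×0.5 = 1.1875 in². φR_n = 0.90 × 50 × 1.1875 = 53.4 kips.
Governing: min(37.4, 80.6, 53.4) = 37.4 kips → weld metal.

37.4 kips (weld metal governs)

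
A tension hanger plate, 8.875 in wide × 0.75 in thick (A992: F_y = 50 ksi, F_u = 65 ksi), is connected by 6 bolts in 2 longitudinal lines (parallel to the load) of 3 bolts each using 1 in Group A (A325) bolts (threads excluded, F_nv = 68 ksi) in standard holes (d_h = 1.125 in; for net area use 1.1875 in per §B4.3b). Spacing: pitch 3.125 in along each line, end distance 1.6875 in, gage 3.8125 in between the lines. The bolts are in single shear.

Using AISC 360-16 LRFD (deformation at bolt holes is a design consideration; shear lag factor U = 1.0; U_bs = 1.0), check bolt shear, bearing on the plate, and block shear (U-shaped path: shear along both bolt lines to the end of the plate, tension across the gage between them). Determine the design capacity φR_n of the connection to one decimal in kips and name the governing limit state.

Bolt shear: A_b = π(1)²/4 = 0.7854 in². φR_n = 0.75 × 68 × 0.7854 × 6 × 1 = 240.3 kips.
Bearing (0.75 in plate, F_u = 65 ksi): end bolts L_c = 1.6875 − 1.125/2 = 1.125, R_n = min(1.2×1.125×0.75×65, 2.4×1×0.75×65) = 65.813 kips/bolt; interior L_c = 3.125 − 1.125 = 2, R_n = 117 kips/bolt. φR_n = 0.75 × (2×65.813 + 4×117) = 449.7 kips.
Block shear: shear path 2×[1.6875+2×3.125] = 2×7.9375 in, A_gv = 11.906, A_nv = 2×(7.9375 − 2.5×1.1875)×0.75 = 7.4531 in²; tension across gage: (3.8125 − 1×1.1875)×0.75 = 1.9688 in². R_n = min(0.6×65×7.4531, 0.6×50×11.906) + 1.0×65×1.9688 = min(290.67, 357.18) + 127.97 = 418.64 kips. φR_n = 0.75 × 418.64 = 314.0 kips.
Governing: min(240.3, 449.7, 314.0) = 240.3 kips → bolt shear.

240.3 kips (bolt shear governs)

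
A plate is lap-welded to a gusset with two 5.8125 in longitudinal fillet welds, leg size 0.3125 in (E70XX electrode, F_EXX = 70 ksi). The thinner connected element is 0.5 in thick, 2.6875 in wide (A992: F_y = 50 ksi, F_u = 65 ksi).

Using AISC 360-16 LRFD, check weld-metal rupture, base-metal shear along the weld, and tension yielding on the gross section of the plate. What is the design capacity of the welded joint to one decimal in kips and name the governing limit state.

60.5 kips (gross-section yield governs)

Weld metal: throat = 0.707×0.3125 = 0.22094 in, L = 2×5.8125 = 11.625 in. φR_n = 0.75 × 0.6 × 70 × 0.22094 × 11.625 = 80.9 kips.
Base metal shear (0.5 in plate): yield φR_n = 1.0×0.6×50×0.5×11.625 = 174.4 kips; rupture φR_n = 0.75×0.6×65×0.5×11.625 = 170.0 kips; take 170.0 kips (rupture).
Tension yield (gross): A_g = 2.6875×0.5 = 1.3438 in². φR_n = 0.90 × 50 × 1.3438 = 60.5 kips.
Governing: min(80.9, 170.0, 60.5) = 60.5 kips → gross-section yield.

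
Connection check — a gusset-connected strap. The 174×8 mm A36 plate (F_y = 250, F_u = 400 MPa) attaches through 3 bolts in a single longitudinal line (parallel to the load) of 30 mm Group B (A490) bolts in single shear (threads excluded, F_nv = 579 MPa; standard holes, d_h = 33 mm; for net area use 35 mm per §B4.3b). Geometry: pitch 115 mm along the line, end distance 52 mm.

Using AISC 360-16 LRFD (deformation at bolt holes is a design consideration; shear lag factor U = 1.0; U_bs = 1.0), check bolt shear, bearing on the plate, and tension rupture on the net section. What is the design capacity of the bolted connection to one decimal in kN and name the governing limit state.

333.6 kN (net-section rupture governs)

Bolt shear: A_b = π(30)²/4 = 706.86 mm². φR_n = 0.75 × 579 × 706.86 × 3 × 1 = 920.9 kN.
Bearing (8 mm plate, F_u = 400 MPa): end bolts L_c = 52 − 33/2 = 35.5, R_n = min(1.2×35.5×8×400, 2.4×30×8×400) = 136.32 kN/bolt; interior L_c = 115 − 33 = 82, R_n = 230.4 kN/bolt. φR_n = 0.75 × (1×136.32 + 2×230.4) = 447.8 kN.
Tension rupture (net): A_n = (174 − 1×35)×8 = 1112 mm² (U = 1.0, A_e = A_n). φR_n = 0.75 × 400 × 1112 = 333.6 kN.
Governing: min(920.9, 447.8, 333.6) = 333.6 kN → net-section rupture.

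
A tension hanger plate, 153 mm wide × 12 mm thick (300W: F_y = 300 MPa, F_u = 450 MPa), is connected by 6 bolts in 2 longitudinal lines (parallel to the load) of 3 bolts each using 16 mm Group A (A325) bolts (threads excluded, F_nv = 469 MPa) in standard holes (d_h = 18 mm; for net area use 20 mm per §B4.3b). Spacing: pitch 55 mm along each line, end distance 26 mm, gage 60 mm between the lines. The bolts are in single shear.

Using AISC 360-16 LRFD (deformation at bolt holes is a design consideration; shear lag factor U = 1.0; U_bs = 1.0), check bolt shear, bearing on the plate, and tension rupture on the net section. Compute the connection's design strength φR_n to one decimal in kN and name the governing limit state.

424.3 kN (bolt shear governs)

Bolt shear: A_b = π(16)²/4 = 201.06 mm². φR_n = 0.75 × 469 × 201.06 × 6 × 1 = 424.3 kN.
Bearing (12 mm plate, F_u = 450 MPa): end bolts L_c = 26 − 18/2 = 17, R_n = min(1.2×17×12×450, 2.4×16×12×450) = 110.16 kN/bolt; interior L_c = 55 − 18 = 37, R_n = 207.36 kN/bolt. φR_n = 0.75 × (2×110.16 + 4×207.36) = 787.3 kN.
Tension rupture (net): A_n = (153 − 2×20)×12 = 1356 mm² (U = 1.0, A_e = A_n). φR_n = 0.75 × 450 × 1356 = 457.7 kN.
Governing: min(424.3, 787.3, 457.7) = 424.3 kN → bolt shear.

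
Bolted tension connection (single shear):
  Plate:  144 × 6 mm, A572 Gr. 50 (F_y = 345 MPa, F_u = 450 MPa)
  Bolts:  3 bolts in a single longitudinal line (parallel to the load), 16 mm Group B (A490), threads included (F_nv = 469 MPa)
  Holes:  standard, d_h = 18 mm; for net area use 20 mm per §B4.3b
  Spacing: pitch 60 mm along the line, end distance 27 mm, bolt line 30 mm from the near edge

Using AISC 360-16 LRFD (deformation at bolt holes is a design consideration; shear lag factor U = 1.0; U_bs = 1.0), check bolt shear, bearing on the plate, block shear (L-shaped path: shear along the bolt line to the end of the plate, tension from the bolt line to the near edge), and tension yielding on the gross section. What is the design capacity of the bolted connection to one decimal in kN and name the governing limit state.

Bolt shear: A_b = π(16)²/4 = 201.06 mm². φR_n = 0.75 × 469 × 201.06 × 3 × 1 = 212.2 kN.
Bearing (6 mm plate, F_u = 450 MPa): end bolts L_c = 27 − 18/2 = 18, R_n = min(1.2×18×6×450, 2.4×16×6×450) = 58.32 kN/bolt; interior L_c = 60 − 18 = 42, R_n = 103.68 kN/bolt. φR_n = 0.75 × (1×58.32 + 2×103.68) = 199.3 kN.
Block shear: shear path 1×[27+2×60] = 1×147 mm, A_gv = 882, A_nv = 1×(147 − 2.5×20)×6 = 582 mm²; tension to near edge: (30 − 0.5×20)×6 = 120 mm². R_n = min(0.6×450×582, 0.6×345×882) + 1.0×450×120 = min(157.14, 182.57) + 54 = 211.14 kN. φR_n = 0.75 × 211.14 = 158.4 kN.
Tension yield (gross): A_g = 144×6 = 864 mm². φR_n = 0.90 × 345 × 864 = 268.3 kN.
Governing: min(212.2, 199.3, 158.4, 268.3) = 158.4 kN → block shear.

158.4 kN (block shear governs)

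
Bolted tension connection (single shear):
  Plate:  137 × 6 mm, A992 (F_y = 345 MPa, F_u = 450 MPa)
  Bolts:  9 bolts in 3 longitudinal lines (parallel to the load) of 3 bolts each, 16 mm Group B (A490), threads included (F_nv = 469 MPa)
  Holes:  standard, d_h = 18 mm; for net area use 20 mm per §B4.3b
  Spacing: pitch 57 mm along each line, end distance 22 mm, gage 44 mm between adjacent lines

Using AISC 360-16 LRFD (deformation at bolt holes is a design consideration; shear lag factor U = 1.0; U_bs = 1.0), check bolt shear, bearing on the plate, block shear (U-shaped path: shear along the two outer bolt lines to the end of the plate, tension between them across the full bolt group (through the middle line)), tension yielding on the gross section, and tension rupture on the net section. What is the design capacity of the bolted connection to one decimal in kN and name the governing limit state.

155.9 kN (net-section rupture governs)

Bolt shear: A_b = π(16)²/4 = 201.06 mm². φR_n = 0.75 × 469 × 201.06 × 9 × 1 = 636.5 kN.
Bearing (6 mm plate, F_u = 450 MPa): end bolts L_c = 22 − 18/2 = 13, R_n = min(1.2×13×6×450, 2.4×16×6×450) = 42.12 kN/bolt; interior L_c = 57 − 18 = 39, R_n = 103.68 kN/bolt. φR_n = 0.75 × (3×42.12 + 6×103.68) = 561.3 kN.
Block shear: shear path 2×[22+2×57] = 2×136 mm, A_gv = 1632, A_nv = 2×(136 − 2.5×20)×6 = 1032 mm²; tension across gage: (88 − 2×20)×6 = 288 mm². R_n = min(0.6×450×1032, 0.6×345×1632) + 1.0×450×288 = min(278.64, 337.82) + 129.6 = 408.24 kN. φR_n = 0.75 × 408.24 = 306.2 kN.
Tension yield (gross): A_g = 137×6 = 822 mm². φR_n = 0.90 × 345 × 822 = 255.2 kN.
Tension rupture (net): A_n = (137 − 3×20)×6 = 462 mm² (U = 1.0, A_e = A_n). φR_n = 0.75 × 450 × 462 = 155.9 kN.
Governing: min(636.5, 561.3, 306.2, 255.2, 155.9) = 155.9 kN → net-section rupture.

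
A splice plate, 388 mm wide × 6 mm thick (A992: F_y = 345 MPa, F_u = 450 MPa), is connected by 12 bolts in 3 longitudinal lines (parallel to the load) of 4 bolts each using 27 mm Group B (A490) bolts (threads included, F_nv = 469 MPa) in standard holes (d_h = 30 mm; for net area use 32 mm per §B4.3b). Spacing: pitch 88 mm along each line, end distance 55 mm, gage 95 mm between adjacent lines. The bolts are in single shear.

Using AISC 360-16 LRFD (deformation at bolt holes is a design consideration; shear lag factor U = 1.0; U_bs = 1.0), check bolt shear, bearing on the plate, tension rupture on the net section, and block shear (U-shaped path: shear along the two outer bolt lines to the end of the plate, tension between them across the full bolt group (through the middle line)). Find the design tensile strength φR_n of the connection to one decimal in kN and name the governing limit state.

591.3 kN (net-section rupture governs)

Bolt shear: A_b = π(27)²/4 = 572.56 mm². φR_n = 0.75 × 469 × 572.56 × 12 × 1 = 2416.8 kN.
Bearing (6 mm plate, F_u = 450 MPa): end bolts L_c = 55 − 30/2 = 40, R_n = min(1.2×40×6×450, 2.4×27×6×450) = 129.6 kN/bolt; interior L_c = 88 − 30 = 58, R_n = 174.96 kN/bolt. φR_n = 0.75 × (3×129.6 + 9×174.96) = 1472.6 kN.
Tension rupture (net): A_n = (388 − 3×32)×6 = 1752 mm² (U = 1.0, A_e = A_n). φR_n = 0.75 × 450 × 1752 = 591.3 kN.
Block shear: shear path 2×[55+3×88] = 2×319 mm, A_gv = 3828, A_nv = 2×(319 − 3.5×32)×6 = 2484 mm²; tension across gage: (190 − 2×32)×6 = 756 mm². R_n = min(0.6×450×2484, 0.6×345×3828) + 1.0×450×756 = min(670.68, 792.4) + 340.2 = 1010.9 kN. φR_n = 0.75 × 1010.9 = 758.2 kN.
Governing: min(2416.8, 1472.6, 591.3, 758.2) = 591.3 kN → net-section rupture.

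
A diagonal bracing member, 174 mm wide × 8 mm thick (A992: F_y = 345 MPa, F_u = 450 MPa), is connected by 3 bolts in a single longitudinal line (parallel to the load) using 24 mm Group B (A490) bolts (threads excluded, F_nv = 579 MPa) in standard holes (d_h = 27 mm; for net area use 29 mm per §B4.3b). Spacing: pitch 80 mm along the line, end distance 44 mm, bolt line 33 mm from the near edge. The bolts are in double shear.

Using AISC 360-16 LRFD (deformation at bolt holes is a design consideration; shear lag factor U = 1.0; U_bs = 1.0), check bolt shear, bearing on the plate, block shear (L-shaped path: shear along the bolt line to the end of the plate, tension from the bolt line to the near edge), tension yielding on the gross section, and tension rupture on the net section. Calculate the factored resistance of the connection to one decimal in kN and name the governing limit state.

263.0 kN (block shear governs)

Bolt shear: A_b = π(24)²/4 = 452.39 mm². φR_n = 0.75 × 579 × 452.39 × 3 × 2 = 1178.7 kN.
Bearing (8 mm plate, F_u = 450 MPa): end bolts L_c = 44 − 27/2 = 30.5, R_n = min(1.2×30.5×8×450, 2.4×24×8×450) = 131.76 kN/bolt; interior L_c = 80 − 27 = 53, R_n = 207.36 kN/bolt. φR_n = 0.75 × (1×131.76 + 2×207.36) = 409.9 kN.
Block shear: shear path 1×[44+2×80] = 1×204 mm, A_gv = 1632, A_nv = 1×(204 − 2.5×29)×8 = 1052 mm²; tension to near edge: (33 − 0.5×29)×8 = 148 mm². R_n = min(0.6×450×1052, 0.6×345×1632) + 1.0×450×148 = min(284.04, 337.82) + 66.6 = 350.64 kN. φR_n = 0.75 × 350.64 = 263.0 kN.
Tension yield (gross): A_g = 174×8 = 1392 mm². φR_n = 0.90 × 345 × 1392 = 432.2 kN.
Tension rupture (net): A_n = (174 − 1×29)×8 = 1160 mm² (U = 1.0, A_e = A_n). φR_n = 0.75 × 450 × 1160 = 391.5 kN.
Governing: min(1178.7, 409.9, 263.0, 432.2, 391.5) = 263.0 kN → block shear.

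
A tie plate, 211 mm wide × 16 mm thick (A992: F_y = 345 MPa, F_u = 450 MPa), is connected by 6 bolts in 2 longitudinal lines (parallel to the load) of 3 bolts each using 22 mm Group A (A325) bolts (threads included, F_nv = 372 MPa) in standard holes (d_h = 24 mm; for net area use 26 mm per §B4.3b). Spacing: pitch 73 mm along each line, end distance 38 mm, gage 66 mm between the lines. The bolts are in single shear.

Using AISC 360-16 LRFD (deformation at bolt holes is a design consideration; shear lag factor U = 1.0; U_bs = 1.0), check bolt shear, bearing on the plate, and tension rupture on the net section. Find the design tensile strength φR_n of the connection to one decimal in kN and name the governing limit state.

636.3 kN (bolt shear governs)

Bolt shear: A_b = π(22)²/4 = 380.13 mm². φR_n = 0.75 × 372 × 380.13 × 6 × 1 = 636.3 kN.
Bearing (16 mm plate, F_u = 450 MPa): end bolts L_c = 38 − 24/2 = 26, R_n = min(1.2×26×16×450, 2.4×22×16×450) = 224.64 kN/bolt; interior L_c = 73 − 24 = 49, R_n = 380.16 kN/bolt. φR_n = 0.75 × (2×224.64 + 4×380.16) = 1477.4 kN.
Tension rupture (net): A_n = (211 − 2×26)×16 = 2544 mm² (U = 1.0, A_e = A_n). φR_n = 0.75 × 450 × 2544 = 858.6 kN.
Governing: min(636.3, 1477.4, 858.6) = 636.3 kN → bolt shear.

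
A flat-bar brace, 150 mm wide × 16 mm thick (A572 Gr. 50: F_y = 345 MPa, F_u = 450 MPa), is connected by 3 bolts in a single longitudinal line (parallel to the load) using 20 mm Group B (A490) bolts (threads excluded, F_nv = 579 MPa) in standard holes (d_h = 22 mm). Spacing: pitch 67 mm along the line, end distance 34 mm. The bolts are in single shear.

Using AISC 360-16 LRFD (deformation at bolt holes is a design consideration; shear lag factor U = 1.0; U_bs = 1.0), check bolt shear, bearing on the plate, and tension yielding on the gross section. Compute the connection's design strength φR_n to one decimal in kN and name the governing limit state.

Bolt shear: A_b = π(20)²/4 = 314.16 mm². φR_n = 0.75 × 579 × 314.16 × 3 × 1 = 409.3 kN.
Bearing (16 mm plate, F_u = 450 MPa): end bolts L_c = 34 − 22/2 = 23, R_n = min(1.2×23×16×450, 2.4×20×16×450) = 198.72 kN/bolt; interior L_c = 67 − 22 = 45, R_n = 345.6 kN/bolt. φR_n = 0.75 × (1×198.72 + 2×345.6) = 667.4 kN.
Tension yield (gross): A_g = 150×16 = 2400 mm². φR_n = 0.90 × 345 × 2400 = 745.2 kN.
Governing: min(409.3, 667.4, 745.2) = 409.3 kN → bolt shear.

409.3 kN (bolt shear governs)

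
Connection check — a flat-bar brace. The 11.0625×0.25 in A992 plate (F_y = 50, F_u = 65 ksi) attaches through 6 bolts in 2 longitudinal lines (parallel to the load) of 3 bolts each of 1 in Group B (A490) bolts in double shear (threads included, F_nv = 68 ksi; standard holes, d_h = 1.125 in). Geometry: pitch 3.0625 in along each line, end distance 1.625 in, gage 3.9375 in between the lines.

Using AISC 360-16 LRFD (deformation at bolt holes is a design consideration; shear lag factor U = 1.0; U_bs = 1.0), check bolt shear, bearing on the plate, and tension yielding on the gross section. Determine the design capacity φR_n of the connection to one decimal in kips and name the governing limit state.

124.5 kips (gross-section yield governs)

Bolt shear: A_b = π(1)²/4 = 0.7854 in². φR_n = 0.75 × 68 × 0.7854 × 6 × 2 = 480.7 kips.
Bearing (0.25 in plate, F_u = 65 ksi): end bolts L_c = 1.625 − 1.125/2 = 1.0625, R_n = min(1.2×1.0625×0.25×65, 2.4×1×0.25×65) = 20.719 kips/bolt; interior L_c = 3.0625 − 1.125 = 1.9375, R_n = 37.781 kips/bolt. φR_n = 0.75 × (2×20.719 + 4×37.781) = 144.4 kips.
Tension yield (gross): A_g = 11.0625×0.25 = 2.7656 in². φR_n = 0.90 × 50 × 2.7656 = 124.5 kips.
Governing: min(480.7, 144.4, 124.5) = 124.5 kips → gross-section yield.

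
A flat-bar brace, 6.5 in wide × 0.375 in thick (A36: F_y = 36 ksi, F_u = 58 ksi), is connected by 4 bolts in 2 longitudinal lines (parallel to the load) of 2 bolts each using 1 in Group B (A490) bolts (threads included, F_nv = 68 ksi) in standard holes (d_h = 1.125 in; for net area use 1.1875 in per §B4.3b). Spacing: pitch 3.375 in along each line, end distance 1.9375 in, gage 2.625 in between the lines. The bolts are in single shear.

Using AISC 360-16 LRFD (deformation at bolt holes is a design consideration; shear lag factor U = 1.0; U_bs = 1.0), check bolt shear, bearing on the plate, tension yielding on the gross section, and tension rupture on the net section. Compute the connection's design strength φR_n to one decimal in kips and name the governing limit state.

Bolt shear: A_b = π(1)²/4 = 0.7854 in². φR_n = 0.75 × 68 × 0.7854 × 4 × 1 = 160.2 kips.
Bearing (0.375 in plate, F_u = 58 ksi): end bolts L_c = 1.9375 − 1.125/2 = 1.375, R_n = min(1.2×1.375×0.375×58, 2.4×1×0.375×58) = 35.888 kips/bolt; interior L_c = 3.375 − 1.125 = 2.25, R_n = 52.2 kips/bolt. φR_n = 0.75 × (2×35.888 + 2×52.2) = 132.1 kips.
Tension yield (gross): A_g = 6.5×0.375 = 2.4375 in². φR_n = 0.90 × 36 × 2.4375 = 79.0 kips.
Tension rupture (net): A_n = (6.5 − 2×1.1875)×0.375 = 1.5469 in² (U = 1.0, A_e = A_n). φR_n = 0.75 × 58 × 1.5469 = 67.3 kips.
Governing: min(160.2, 132.1, 79.0, 67.3) = 67.3 kips → net-section rupture.

67.3 kips (net-section rupture governs)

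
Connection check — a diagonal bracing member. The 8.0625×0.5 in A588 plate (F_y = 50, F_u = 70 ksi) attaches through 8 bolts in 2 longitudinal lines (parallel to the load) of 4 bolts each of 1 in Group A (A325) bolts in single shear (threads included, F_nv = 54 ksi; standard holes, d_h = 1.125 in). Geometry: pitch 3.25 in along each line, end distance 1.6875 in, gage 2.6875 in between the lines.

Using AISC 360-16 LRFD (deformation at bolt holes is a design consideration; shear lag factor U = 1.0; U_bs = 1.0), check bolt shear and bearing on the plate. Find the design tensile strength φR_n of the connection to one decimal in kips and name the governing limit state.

254.5 kips (bolt shear governs)

Bolt shear: A_b = π(1)²/4 = 0.7854 in². φR_n = 0.75 × 54 × 0.7854 × 8 × 1 = 254.5 kips.
Bearing (0.5 in plate, F_u = 70 ksi): end bolts L_c = 1.6875 − 1.125/2 = 1.125, R_n = min(1.2×1.125×0.5×70, 2.4×1×0.5×70) = 47.25 kips/bolt; interior L_c = 3.25 − 1.125 = 2.125, R_n = 84 kips/bolt. φR_n = 0.75 × (2×47.25 + 6×84) = 448.9 kips.
Governing: min(254.5, 448.9) = 254.5 kips → bolt shear.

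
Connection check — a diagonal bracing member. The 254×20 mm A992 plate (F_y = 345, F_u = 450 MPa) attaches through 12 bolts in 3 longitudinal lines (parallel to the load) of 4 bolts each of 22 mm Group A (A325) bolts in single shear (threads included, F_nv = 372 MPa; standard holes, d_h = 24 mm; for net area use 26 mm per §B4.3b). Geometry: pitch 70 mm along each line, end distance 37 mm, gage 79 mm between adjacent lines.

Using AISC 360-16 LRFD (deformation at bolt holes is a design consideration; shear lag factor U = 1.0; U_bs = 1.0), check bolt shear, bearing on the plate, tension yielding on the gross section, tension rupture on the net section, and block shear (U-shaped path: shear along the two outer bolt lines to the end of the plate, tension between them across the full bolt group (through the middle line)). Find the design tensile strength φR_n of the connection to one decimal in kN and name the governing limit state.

Bolt shear: A_b = π(22)²/4 = 380.13 mm². φR_n = 0.75 × 372 × 380.13 × 12 × 1 = 1272.7 kN.
Bearing (20 mm plate, F_u = 450 MPa): end bolts L_c = 37 − 24/2 = 25, R_n = min(1.2×25×20×450, 2.4×22×20×450) = 270 kN/bolt; interior L_c = 70 − 24 = 46, R_n = 475.2 kN/bolt. φR_n = 0.75 × (3×270 + 9×475.2) = 3815.1 kN.
Tension yield (gross): A_g = 254×20 = 5080 mm². φR_n = 0.90 × 345 × 5080 = 1577.3 kN.
Tension rupture (net): A_n = (254 − 3×26)×20 = 3520 mm² (U = 1.0, A_e = A_n). φR_n = 0.75 × 450 × 3520 = 1188.0 kN.
Block shear: shear path 2×[37+3×70] = 2×247 mm, A_gv = 9880, A_nv = 2×(247 − 3.5×26)×20 = 6240 mm²; tension across gage: (158 − 2×26)×20 = 2120 mm². R_n = min(0.6×450×6240, 0.6×345×9880) + 1.0×450×2120 = min(1684.8, 2045.2) + 954 = 2638.8 kN. φR_n = 0.75 × 2638.8 = 1979.1 kN.
Governing: min(1272.7, 3815.1, 1577.3, 1188.0, 1979.1) = 1188.0 kN → net-section rupture.

1188.0 kN (net-section rupture governs)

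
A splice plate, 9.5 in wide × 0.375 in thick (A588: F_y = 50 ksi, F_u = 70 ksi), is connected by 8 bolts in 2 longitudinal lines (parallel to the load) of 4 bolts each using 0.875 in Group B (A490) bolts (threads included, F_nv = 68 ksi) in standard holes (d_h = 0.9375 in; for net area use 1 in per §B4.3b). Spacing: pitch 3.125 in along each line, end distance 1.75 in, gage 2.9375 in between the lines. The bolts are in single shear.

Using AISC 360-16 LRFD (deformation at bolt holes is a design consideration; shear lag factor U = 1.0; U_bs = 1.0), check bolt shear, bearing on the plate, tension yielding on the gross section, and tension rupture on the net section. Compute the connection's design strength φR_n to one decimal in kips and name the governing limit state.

147.7 kips (net-section rupture governs)

Bolt shear: A_b = π(0.875)²/4 = 0.60132 in². φR_n = 0.75 × 68 × 0.60132 × 8 × 1 = 245.3 kips.
Bearing (0.375 in plate, F_u = 70 ksi): end bolts L_c = 1.75 − 0.9375/2 = 1.28125, R_n = min(1.2×1.28125×0.375×70, 2.4×0.875×0.375×70) = 40.359 kips/bolt; interior L_c = 3.125 − 0.9375 = 2.1875, R_n = 55.125 kips/bolt. φR_n = 0.75 × (2×40.359 + 6×55.125) = 308.6 kips.
Tension yield (gross): A_g = 9.5×0.375 = 3.5625 in². φR_n = 0.90 × 50 × 3.5625 = 160.3 kips.
Tension rupture (net): A_n = (9.5 − 2×1)×0.375 = 2.8125 in² (U = 1.0, A_e = A_n). φR_n = 0.75 × 70 × 2.8125 = 147.7 kips.
Governing: min(245.3, 308.6, 160.3, 147.7) = 147.7 kips → net-section rupture.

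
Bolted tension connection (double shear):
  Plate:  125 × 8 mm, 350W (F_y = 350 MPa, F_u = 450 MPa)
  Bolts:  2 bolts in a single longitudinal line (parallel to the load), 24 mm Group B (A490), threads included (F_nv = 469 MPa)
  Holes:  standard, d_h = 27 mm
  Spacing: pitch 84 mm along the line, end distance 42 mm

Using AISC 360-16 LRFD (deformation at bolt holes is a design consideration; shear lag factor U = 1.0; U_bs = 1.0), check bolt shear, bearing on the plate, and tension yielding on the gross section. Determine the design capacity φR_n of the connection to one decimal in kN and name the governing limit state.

247.9 kN (bearing governs)

Bolt shear: A_b = π(24)²/4 = 452.39 mm². φR_n = 0.75 × 469 × 452.39 × 2 × 2 = 636.5 kN.
Bearing (8 mm plate, F_u = 450 MPa): end bolts L_c = 42 − 27/2 = 28.5, R_n = min(1.2×28.5×8×450, 2.4×24×8×450) = 123.12 kN/bolt; interior L_c = 84 − 27 = 57, R_n = 207.36 kN/bolt. φR_n = 0.75 × (1×123.12 + 1×207.36) = 247.9 kN.
Tension yield (gross): A_g = 125×8 = 1000 mm². φR_n = 0.90 × 350 × 1000 = 315.0 kN.
Governing: min(636.5, 247.9, 315.0) = 247.9 kN → bearing.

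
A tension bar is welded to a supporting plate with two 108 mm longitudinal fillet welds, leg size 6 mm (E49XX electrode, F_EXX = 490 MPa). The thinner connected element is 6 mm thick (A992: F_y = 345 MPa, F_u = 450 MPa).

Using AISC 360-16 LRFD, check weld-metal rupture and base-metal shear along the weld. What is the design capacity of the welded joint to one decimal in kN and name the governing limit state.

Weld metal: throat = 0.707×6 = 4.242 mm, L = 2×108 = 216 mm. φR_n = 0.75 × 0.6 × 490 × 4.242 × 216 = 202.0 kN.
Base metal shear (6 mm plate): yield φR_n = 1.0×0.6×345×6×216 = 268.3 kN; rupture φR_n = 0.75×0.6×450×6×216 = 262.4 kN; take 262.4 kN (rupture).
Governing: min(202.0, 262.4) = 202.0 kN → weld metal.

202.0 kN (weld metal governs)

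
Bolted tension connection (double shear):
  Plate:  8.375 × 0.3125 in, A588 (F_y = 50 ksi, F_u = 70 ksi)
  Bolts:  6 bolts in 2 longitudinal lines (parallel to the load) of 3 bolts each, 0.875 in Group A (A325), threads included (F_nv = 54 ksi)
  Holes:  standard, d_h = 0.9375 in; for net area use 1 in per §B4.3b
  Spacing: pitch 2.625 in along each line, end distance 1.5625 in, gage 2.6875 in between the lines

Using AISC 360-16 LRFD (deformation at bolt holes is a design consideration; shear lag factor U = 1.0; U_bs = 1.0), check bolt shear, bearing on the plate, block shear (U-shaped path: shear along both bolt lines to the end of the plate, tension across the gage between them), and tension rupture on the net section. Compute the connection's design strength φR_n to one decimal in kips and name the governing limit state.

Bolt shear: A_b = π(0.875)²/4 = 0.60132 in². φR_n = 0.75 × 54 × 0.60132 × 6 × 2 = 292.2 kips.
Bearing (0.3125 in plate, F_u = 70 ksi): end bolts L_c = 1.5625 − 0.9375/2 = 1.09375, R_n = min(1.2×1.09375×0.3125×70, 2.4×0.875×0.3125×70) = 28.711 kips/bolt; interior L_c = 2.625 − 0.9375 = 1.6875, R_n = 44.297 kips/bolt. φR_n = 0.75 × (2×28.711 + 4×44.297) = 176.0 kips.
Block shear: shear path 2×[1.5625+2×2.625] = 2×6.8125 in, A_gv = 4.2578, A_nv = 2×(6.8125 − 2.5×1)×0.3125 = 2.6953 in²; tension across gage: (2.6875 − 1×1)×0.3125 = 0.52734 in². R_n = min(0.6×70×2.6953, 0.6×50×4.2578) + 1.0×70×0.52734 = min(113.2, 127.73) + 36.914 = 150.11 kips. φR_n = 0.75 × 150.11 = 112.6 kips.
Tension rupture (net): A_n = (8.375 − 2×1)×0.3125 = 1.9922 in² (U = 1.0, A_e = A_n). φR_n = 0.75 × 70 × 1.9922 = 104.6 kips.
Governing: min(292.2, 176.0, 112.6, 104.6) = 104.6 kips → net-section rupture.

104.6 kips (net-section rupture governs)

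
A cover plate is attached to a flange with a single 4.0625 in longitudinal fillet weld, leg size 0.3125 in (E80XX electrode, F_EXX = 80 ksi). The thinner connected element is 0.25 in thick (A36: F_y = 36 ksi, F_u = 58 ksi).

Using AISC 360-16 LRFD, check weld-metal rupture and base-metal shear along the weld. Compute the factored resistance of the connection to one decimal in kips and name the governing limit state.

Weld metal: throat = 0.707×0.3125 = 0.22094 in, L = 4.0625 in. φR_n = 0.75 × 0.6 × 80 × 0.22094 × 4.0625 = 32.3 kips.
Base metal shear (0.25 in plate): yield φR_n = 1.0×0.6×36×0.25×4.0625 = 21.9 kips; rupture φR_n = 0.75×0.6×58×0.25×4.0625 = 26.5 kips; take 21.9 kips (yield).
Governing: min(32.3, 21.9) = 21.9 kips → base-metal shear.

21.9 kips (base-metal shear governs)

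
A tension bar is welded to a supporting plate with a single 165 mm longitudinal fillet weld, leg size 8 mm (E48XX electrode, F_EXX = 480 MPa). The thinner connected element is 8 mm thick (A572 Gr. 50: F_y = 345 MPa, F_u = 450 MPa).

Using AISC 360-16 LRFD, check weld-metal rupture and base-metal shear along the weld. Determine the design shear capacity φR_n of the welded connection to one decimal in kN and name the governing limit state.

Weld metal: throat = 0.707×8 = 5.656 mm, L = 165 mm. φR_n = 0.75 × 0.6 × 480 × 5.656 × 165 = 201.6 kN.
Base metal shear (8 mm plate): yield φR_n = 1.0×0.6×345×8×165 = 273.2 kN; rupture φR_n = 0.75×0.6×450×8×165 = 267.3 kN; take 267.3 kN (rupture).
Governing: min(201.6, 267.3) = 201.6 kN → weld metal.

201.6 kN (weld metal governs)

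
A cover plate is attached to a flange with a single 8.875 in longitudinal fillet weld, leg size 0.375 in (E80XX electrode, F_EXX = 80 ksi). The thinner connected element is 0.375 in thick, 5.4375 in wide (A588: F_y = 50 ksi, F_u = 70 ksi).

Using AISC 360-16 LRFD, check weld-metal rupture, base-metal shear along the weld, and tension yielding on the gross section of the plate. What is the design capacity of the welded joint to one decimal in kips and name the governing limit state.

84.7 kips (weld metal governs)

Weld metal: throat = 0.707×0.375 = 0.26513 in, L = 8.875 in. φR_n = 0.75 × 0.6 × 80 × 0.26513 × 8.875 = 84.7 kips.
Base metal shear (0.375 in plate): yield φR_n = 1.0×0.6×50×0.375×8.875 = 99.8 kips; rupture φR_n = 0.75×0.6×70×0.375×8.875 = 104.8 kips; take 99.8 kips (yield).
Tension yield (gross): A_g = 5.4375×0.375 = 2.0391 in². φR_n = 0.90 × 50 × 2.0391 = 91.8 kips.
Governing: min(84.7, 99.8, 91.8) = 84.7 kips → weld metal.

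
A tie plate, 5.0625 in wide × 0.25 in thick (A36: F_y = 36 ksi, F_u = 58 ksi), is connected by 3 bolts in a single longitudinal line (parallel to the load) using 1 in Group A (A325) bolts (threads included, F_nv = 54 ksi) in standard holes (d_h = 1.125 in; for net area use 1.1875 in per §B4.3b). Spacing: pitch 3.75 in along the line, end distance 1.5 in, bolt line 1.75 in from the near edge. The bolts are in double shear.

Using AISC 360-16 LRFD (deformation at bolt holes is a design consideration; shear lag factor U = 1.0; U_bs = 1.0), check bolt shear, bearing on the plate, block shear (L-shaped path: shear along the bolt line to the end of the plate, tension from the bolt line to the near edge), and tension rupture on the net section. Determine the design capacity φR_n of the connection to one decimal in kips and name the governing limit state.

42.1 kips (net-section rupture governs)

Bolt shear: A_b = π(1)²/4 = 0.7854 in². φR_n = 0.75 × 54 × 0.7854 × 3 × 2 = 190.9 kips.
Bearing (0.25 in plate, F_u = 58 ksi): end bolts L_c = 1.5 − 1.125/2 = 0.9375, R_n = min(1.2×0.9375×0.25×58, 2.4×1×0.25×58) = 16.313 kips/bolt; interior L_c = 3.75 − 1.125 = 2.625, R_n = 34.8 kips/bolt. φR_n = 0.75 × (1×16.313 + 2×34.8) = 64.4 kips.
Block shear: shear path 1×[1.5+2×3.75] = 1×9 in, A_gv = 2.25, A_nv = 1×(9 − 2.5×1.1875)×0.25 = 1.5078 in²; tension to near edge: (1.75 − 0.5×1.1875)×0.25 = 0.28906 in². R_n = min(0.6×58×1.5078, 0.6×36×2.25) + 1.0×58×0.28906 = min(52.471, 48.6) + 16.765 = 65.365 kips. φR_n = 0.75 × 65.365 = 49.0 kips.
Tension rupture (net): A_n = (5.0625 − 1×1.1875)×0.25 = 0.96875 in² (U = 1.0, A_e = A_n). φR_n = 0.75 × 58 × 0.96875 = 42.1 kips.
Governing: min(190.9, 64.4, 49.0, 42.1) = 42.1 kips → net-section rupture.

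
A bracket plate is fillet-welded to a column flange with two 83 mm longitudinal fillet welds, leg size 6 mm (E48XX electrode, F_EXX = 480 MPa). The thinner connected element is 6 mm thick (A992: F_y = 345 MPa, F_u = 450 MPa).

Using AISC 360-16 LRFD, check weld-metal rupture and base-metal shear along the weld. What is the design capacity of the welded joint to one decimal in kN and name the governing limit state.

Weld metal: throat = 0.707×6 = 4.242 mm, L = 2×83 = 166 mm. φR_n = 0.75 × 0.6 × 480 × 4.242 × 166 = 152.1 kN.
Base metal shear (6 mm plate): yield φR_n = 1.0×0.6×345×6×166 = 206.2 kN; rupture φR_n = 0.75×0.6×450×6×166 = 201.7 kN; take 201.7 kN (rupture).
Governing: min(152.1, 201.7) = 152.1 kN → weld metal.

152.1 kN (weld metal governs)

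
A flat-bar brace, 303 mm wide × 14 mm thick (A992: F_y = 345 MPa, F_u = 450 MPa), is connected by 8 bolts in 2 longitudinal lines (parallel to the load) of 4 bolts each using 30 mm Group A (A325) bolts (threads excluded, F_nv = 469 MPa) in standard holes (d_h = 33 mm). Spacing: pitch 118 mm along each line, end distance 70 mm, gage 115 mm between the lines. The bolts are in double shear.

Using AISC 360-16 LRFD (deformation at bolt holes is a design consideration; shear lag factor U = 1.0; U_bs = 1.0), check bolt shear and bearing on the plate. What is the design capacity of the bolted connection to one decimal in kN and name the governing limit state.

2647.9 kN (bearing governs)

Bolt shear: A_b = π(30)²/4 = 706.86 mm². φR_n = 0.75 × 469 × 706.86 × 8 × 2 = 3978.2 kN.
Bearing (14 mm plate, F_u = 450 MPa): end bolts L_c = 70 − 33/2 = 53.5, R_n = min(1.2×53.5×14×450, 2.4×30×14×450) = 404.46 kN/bolt; interior L_c = 118 − 33 = 85, R_n = 453.6 kN/bolt. φR_n = 0.75 × (2×404.46 + 6×453.6) = 2647.9 kN.
Governing: min(3978.2, 2647.9) = 2647.9 kN → bearing.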